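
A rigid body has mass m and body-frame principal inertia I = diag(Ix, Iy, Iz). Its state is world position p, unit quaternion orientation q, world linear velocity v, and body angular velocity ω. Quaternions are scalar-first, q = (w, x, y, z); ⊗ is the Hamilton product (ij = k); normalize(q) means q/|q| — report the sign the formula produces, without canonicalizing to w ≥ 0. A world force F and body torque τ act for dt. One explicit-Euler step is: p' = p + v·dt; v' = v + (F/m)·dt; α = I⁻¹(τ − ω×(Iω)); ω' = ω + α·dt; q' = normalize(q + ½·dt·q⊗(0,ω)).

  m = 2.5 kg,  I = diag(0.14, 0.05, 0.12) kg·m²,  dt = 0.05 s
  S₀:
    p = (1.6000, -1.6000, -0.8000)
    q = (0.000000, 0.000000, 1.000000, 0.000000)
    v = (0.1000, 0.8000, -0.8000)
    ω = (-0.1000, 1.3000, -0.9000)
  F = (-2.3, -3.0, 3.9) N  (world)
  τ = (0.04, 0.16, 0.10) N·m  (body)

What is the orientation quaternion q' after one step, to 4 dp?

q' = (-0.0325, -0.0225, 0.9992, 0.0025)

2q̇ = q⊗(0,ω) = (-1.3000000, -0.9000000, 0.0000000, 0.1000000)
updated quaternion q' = (-0.0325, -0.0225, 0.9992, 0.0025)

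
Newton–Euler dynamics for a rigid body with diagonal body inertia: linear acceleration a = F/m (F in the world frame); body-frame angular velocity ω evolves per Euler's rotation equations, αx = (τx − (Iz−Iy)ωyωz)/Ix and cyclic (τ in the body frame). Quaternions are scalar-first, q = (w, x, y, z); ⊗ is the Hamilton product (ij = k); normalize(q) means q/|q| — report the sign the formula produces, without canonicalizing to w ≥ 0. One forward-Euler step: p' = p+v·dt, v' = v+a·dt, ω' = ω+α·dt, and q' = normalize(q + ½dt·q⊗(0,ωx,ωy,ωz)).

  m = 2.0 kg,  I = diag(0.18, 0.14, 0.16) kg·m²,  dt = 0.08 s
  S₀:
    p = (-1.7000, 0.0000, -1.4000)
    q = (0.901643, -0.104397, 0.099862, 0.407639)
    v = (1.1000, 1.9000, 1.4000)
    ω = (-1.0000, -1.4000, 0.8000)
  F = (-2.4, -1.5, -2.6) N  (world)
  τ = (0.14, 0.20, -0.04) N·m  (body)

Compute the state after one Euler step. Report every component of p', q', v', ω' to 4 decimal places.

p' = (-1.6120, 0.1520, -1.2880)
q' = (0.8875, -0.1141, 0.0363, 0.4451)
v' = (1.0040, 1.8400, 1.2960)
ω' = (-0.9278, -1.2766, 0.8080)

linear accel F/m = (-1.2000, -0.7500, -1.3000)
new position p' = (-1.6120, 0.1520, -1.2880)
v + (F/m)dt = (1.0040, 1.8400, 1.2960)
ω×(Iω) gyroscopic = (-0.0224, -0.0160, -0.0560)
α = I⁻¹(τ − ω×Iω) = (0.9022, 1.5429, 0.1000)
ω + α·dt = (-0.9278, -1.2766, 0.8080)
q⊗(0,ω) = (-0.2907014, -0.2510588, -1.5864216, 0.9673322)
q + ½dt·q⊗(0,ω), renormalized = (0.8875, -0.1141, 0.0363, 0.4451)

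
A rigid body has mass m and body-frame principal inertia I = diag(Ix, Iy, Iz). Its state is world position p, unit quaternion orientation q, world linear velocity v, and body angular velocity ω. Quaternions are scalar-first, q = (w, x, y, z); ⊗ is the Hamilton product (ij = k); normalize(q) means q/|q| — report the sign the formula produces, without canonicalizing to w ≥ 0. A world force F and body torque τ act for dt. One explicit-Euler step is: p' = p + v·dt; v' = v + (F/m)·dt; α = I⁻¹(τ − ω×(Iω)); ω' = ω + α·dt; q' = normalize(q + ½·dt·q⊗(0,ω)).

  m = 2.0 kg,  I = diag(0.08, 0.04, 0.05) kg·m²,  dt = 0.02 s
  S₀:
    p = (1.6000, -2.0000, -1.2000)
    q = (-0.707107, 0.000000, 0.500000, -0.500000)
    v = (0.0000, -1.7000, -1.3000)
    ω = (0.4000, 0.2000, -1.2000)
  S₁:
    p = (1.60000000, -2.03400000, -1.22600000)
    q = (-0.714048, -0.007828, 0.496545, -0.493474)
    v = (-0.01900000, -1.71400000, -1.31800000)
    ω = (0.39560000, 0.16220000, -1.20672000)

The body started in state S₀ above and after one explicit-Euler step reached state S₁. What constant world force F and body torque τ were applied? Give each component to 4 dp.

Δω = ω₁−ω₀ = (-0.00440000, -0.03780000, -0.00672000)
gyro term ω₀×Iω₀ = (-0.0024, -0.0144, -0.0032)
τ = I·(Δω/dt) + ω₀×(Iω₀) = (-0.0200, -0.0900, -0.0200)
v₁ − v₀ = (-0.01900000, -0.01400000, -0.01800000)
F = m·Δv/dt = (-1.9000, -1.4000, -1.8000)

F = (-1.9000, -1.4000, -1.8000)
τ = (-0.0200, -0.0900, -0.0200)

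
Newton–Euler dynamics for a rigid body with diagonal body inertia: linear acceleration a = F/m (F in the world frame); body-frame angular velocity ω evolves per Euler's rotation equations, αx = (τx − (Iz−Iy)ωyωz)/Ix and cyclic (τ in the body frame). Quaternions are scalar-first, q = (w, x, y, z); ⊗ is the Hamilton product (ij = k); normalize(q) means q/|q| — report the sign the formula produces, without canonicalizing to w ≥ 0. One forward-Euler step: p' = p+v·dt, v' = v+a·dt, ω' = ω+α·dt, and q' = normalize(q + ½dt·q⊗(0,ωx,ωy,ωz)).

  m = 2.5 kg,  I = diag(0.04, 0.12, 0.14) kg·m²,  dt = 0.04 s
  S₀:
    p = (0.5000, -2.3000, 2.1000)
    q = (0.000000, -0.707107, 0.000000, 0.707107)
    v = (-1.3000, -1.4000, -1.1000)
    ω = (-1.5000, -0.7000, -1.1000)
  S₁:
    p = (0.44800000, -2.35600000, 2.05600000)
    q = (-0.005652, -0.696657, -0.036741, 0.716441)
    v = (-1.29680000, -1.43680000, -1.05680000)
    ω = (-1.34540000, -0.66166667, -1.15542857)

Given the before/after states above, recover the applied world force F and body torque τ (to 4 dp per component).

ω₁ − ω₀ = (0.15460000, 0.03833333, -0.05542857)
gyro term ω₀×Iω₀ = (0.0154, -0.1650, 0.0840)
I·α + gyro = (0.1700, -0.0500, -0.1100)
velocity change Δv = (0.00320000, -0.03680000, 0.04320000)
applied force F = (0.2000, -2.3000, 2.7000)

F = (0.2000, -2.3000, 2.7000)
τ = (0.1700, -0.0500, -0.1100)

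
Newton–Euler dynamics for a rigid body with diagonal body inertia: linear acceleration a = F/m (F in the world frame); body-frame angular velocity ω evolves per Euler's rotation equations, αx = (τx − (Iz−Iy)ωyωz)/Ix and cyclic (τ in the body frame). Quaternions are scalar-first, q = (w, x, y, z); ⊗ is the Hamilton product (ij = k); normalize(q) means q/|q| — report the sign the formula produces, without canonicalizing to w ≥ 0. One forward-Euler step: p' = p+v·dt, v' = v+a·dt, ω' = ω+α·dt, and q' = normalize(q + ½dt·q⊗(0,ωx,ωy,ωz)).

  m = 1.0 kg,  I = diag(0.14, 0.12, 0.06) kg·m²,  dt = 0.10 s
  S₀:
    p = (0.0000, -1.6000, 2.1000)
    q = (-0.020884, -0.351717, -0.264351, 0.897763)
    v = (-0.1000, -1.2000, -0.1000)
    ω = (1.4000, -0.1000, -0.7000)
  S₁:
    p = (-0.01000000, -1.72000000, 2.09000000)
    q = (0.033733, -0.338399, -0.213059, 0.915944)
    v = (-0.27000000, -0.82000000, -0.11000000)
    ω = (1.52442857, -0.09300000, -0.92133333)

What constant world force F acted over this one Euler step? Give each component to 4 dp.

velocity change Δv = (-0.17000000, 0.38000000, -0.01000000)
applied force F = (-1.7000, 3.8000, -0.1000)

F = (-1.7000, 3.8000, -0.1000)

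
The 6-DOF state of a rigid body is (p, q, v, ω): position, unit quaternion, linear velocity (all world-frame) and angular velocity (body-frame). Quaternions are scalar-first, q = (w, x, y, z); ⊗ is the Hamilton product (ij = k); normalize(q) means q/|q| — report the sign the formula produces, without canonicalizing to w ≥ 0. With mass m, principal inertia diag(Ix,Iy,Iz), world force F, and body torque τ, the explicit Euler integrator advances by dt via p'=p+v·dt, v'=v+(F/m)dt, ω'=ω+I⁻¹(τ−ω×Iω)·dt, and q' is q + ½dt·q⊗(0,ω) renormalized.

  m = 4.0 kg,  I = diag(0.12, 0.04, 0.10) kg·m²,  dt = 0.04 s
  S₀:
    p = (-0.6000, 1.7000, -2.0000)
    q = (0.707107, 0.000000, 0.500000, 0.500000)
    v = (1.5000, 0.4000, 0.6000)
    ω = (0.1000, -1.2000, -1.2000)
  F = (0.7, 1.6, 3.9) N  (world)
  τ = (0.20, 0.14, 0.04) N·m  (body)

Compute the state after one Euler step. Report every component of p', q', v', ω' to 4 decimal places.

p' = (-0.5400, 1.7160, -1.9760)
q' = (0.7307, 0.0014, 0.4837, 0.4818)
v' = (1.5070, 0.4160, 0.6390)
ω' = (0.1379, -1.0576, -1.1878)

angular accel α = (0.9467, 3.5600, 0.3040)
new body rate ω' = (0.1379, -1.0576, -1.1878)
q⊗(0,ω) = (1.2000000, 0.0707107, -0.7985284, -0.8985284)
q + ½dt·q⊗(0,ω), renormalized = (0.7307, 0.0014, 0.4837, 0.4818)
new position p' = (-0.5400, 1.7160, -1.9760)
new velocity v' = (1.5070, 0.4160, 0.6390)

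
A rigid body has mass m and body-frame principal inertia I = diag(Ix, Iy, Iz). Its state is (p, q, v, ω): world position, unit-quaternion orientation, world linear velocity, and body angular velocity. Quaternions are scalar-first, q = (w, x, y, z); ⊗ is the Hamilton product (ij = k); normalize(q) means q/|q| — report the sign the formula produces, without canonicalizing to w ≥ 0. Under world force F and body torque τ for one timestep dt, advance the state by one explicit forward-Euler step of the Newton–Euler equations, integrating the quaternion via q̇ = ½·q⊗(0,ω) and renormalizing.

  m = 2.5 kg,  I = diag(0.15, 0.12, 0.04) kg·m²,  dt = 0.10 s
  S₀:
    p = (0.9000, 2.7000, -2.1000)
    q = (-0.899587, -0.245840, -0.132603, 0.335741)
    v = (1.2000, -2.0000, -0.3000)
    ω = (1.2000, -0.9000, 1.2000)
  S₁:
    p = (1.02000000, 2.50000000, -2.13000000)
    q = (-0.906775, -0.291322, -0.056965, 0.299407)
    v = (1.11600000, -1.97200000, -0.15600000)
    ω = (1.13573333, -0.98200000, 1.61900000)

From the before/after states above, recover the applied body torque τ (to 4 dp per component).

τ = (-0.0100, 0.0600, 0.2000)

Δω = ω₁−ω₀ = (-0.06426667, -0.08200000, 0.41900000)
I·α + gyro = (-0.0100, 0.0600, 0.2000)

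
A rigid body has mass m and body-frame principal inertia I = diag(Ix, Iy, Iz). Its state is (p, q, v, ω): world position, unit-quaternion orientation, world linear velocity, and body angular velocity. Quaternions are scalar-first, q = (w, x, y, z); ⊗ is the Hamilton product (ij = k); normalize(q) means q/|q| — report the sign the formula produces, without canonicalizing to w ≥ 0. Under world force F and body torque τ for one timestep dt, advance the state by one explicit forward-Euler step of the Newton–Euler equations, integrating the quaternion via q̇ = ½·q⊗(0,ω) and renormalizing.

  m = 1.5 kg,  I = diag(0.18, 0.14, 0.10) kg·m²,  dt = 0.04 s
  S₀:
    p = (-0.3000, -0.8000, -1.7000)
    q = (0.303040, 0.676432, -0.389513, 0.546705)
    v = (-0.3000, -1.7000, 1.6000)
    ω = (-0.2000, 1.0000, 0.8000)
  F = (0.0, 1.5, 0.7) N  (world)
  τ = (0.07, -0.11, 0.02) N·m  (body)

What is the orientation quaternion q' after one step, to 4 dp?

q⊗(0,ω) = (0.0874354, -0.9189234, -0.3474466, 0.8409614)
q' = normalize(q + ½dt·q⊗(0,ω)) = (0.3047, 0.6578, -0.3963, 0.5633)

q' = (0.3047, 0.6578, -0.3963, 0.5633)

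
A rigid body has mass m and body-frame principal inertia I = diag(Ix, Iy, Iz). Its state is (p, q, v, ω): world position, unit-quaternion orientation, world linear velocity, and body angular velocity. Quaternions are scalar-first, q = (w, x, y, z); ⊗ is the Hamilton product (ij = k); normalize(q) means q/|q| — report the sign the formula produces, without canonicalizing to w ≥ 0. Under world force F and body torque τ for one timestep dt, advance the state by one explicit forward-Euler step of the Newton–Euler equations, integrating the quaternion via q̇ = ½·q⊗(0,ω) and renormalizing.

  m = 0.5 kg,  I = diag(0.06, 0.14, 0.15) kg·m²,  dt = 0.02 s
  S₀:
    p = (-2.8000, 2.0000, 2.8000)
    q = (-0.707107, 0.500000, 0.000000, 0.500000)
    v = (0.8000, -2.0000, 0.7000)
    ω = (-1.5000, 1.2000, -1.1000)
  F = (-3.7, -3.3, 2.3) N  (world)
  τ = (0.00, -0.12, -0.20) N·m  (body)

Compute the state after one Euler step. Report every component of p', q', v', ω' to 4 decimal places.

linear accel F/m = (-7.4000, -6.6000, 4.6000)
p + v·dt = (-2.7840, 1.9600, 2.8140)
v + (F/m)dt = (0.6520, -2.1320, 0.7920)
(τ − ω×Iω)/I = (0.2200, 0.2036, -0.3733)
ω' = ω + α·dt = (-1.4956, 1.2041, -1.1075)
q⊗(0,ω) = (1.3000000, 0.4606605, -1.0485284, 1.3778177)
updated quaternion q' = (-0.6939, 0.5045, -0.0105, 0.5137)

p' = (-2.7840, 1.9600, 2.8140)
q' = (-0.6939, 0.5045, -0.0105, 0.5137)
v' = (0.6520, -2.1320, 0.7920)
ω' = (-1.4956, 1.2041, -1.1075)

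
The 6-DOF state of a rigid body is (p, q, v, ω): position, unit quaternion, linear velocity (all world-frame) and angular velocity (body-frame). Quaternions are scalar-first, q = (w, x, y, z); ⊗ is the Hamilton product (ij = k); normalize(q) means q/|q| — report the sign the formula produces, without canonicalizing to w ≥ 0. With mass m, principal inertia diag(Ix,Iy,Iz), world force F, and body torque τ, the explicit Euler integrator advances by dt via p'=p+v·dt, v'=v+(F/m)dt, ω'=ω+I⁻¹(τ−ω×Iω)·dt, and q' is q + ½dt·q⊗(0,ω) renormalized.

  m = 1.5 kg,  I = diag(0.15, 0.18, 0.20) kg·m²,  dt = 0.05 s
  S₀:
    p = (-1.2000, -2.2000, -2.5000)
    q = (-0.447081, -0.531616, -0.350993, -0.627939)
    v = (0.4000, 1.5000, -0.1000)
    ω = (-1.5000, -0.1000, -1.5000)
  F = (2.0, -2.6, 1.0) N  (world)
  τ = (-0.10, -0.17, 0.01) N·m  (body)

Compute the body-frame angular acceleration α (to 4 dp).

gyro term ω×Iω = (0.0030, -0.1125, 0.0045)
angular accel α = (-0.6867, -0.3194, 0.0275)

α = (-0.6867, -0.3194, 0.0275)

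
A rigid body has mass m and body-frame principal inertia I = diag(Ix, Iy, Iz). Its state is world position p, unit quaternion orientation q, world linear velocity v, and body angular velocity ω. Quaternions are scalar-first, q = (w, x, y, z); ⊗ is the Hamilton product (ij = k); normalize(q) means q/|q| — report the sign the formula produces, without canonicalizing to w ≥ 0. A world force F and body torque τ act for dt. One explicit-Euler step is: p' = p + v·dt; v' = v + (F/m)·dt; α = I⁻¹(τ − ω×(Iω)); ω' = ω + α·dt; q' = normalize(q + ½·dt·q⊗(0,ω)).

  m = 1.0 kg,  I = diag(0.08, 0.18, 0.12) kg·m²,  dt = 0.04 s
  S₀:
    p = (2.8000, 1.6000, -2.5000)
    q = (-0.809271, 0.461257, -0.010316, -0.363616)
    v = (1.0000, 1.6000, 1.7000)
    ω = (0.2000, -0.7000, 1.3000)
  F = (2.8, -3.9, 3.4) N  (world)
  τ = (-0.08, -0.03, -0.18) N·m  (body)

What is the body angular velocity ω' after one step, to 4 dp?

ω' = (0.1327, -0.7044, 1.2447)

α = I⁻¹(τ − ω×Iω) = (-1.6825, -0.1089, -1.3833)
ω + α·dt = (0.1327, -0.7044, 1.2447)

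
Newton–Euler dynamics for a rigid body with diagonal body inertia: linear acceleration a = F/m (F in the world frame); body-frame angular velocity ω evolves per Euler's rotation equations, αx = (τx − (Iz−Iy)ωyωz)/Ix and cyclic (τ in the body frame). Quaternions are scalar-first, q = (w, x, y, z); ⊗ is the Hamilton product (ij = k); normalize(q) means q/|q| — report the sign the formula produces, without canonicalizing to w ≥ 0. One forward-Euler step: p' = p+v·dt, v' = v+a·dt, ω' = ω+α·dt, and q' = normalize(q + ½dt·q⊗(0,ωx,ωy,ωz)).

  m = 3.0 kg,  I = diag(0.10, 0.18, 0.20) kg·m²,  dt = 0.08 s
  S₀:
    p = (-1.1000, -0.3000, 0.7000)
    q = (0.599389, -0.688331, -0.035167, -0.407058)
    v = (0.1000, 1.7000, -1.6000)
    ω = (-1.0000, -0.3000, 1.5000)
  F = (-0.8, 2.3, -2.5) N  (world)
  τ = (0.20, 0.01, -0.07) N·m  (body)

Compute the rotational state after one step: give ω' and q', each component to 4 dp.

(τ − ω×Iω)/I = (2.0900, -0.7778, -0.4700)
ω + α·dt = (-0.8328, -0.3622, 1.4624)
q⊗(0,ω) = (-0.0882941, -0.7742569, 1.2597378, 1.0704158)
updated quaternion q' = (0.5943, -0.7174, 0.0152, -0.3633)

ω' = (-0.8328, -0.3622, 1.4624)
q' = (0.5943, -0.7174, 0.0152, -0.3633)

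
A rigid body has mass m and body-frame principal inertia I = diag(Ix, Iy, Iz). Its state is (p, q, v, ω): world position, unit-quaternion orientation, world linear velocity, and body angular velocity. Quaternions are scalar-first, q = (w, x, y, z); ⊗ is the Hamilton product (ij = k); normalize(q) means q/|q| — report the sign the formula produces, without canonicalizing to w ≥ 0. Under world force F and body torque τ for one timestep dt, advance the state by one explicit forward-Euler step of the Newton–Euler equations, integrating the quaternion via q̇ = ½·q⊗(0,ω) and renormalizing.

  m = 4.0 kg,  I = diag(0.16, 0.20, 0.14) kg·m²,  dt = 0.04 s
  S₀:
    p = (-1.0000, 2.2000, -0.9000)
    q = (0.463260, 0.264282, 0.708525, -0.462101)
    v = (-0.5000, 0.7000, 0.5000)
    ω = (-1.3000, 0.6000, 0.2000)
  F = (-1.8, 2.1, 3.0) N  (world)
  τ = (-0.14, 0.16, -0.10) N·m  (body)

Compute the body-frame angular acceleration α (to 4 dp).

α = (-0.8300, 0.8260, -0.4914)

gyro term ω×Iω = (-0.0072, -0.0052, -0.0312)
(τ − ω×Iω)/I = (-0.8300, 0.8260, -0.4914)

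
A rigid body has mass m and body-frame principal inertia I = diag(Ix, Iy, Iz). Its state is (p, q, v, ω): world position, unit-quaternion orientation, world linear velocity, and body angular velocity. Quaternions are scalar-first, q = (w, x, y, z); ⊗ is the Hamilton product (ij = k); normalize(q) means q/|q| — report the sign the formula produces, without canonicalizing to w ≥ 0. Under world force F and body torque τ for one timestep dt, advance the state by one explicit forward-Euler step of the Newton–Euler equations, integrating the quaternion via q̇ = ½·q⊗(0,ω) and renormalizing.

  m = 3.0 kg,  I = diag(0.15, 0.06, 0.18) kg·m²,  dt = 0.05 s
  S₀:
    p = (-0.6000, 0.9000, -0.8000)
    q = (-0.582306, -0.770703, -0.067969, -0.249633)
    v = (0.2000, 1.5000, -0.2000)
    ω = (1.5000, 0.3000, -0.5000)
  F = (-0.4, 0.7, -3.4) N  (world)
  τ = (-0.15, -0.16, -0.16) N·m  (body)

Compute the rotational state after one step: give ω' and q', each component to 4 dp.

ω' = (1.4560, 0.1479, -0.5332)
q' = (-0.5556, -0.7892, -0.0913, -0.2454)

precession coupling ω×(Iω) = (-0.0180, 0.0225, -0.0405)
α = I⁻¹(τ − ω×Iω) = (-0.8800, -3.0417, -0.6639)
new body rate ω' = (1.4560, 0.1479, -0.5332)
2q̇ = q⊗(0,ω) = (1.0516287, -0.7645846, -0.9344928, 0.1618956)
q' = normalize(q + ½dt·q⊗(0,ω)) = (-0.5556, -0.7892, -0.0913, -0.2454)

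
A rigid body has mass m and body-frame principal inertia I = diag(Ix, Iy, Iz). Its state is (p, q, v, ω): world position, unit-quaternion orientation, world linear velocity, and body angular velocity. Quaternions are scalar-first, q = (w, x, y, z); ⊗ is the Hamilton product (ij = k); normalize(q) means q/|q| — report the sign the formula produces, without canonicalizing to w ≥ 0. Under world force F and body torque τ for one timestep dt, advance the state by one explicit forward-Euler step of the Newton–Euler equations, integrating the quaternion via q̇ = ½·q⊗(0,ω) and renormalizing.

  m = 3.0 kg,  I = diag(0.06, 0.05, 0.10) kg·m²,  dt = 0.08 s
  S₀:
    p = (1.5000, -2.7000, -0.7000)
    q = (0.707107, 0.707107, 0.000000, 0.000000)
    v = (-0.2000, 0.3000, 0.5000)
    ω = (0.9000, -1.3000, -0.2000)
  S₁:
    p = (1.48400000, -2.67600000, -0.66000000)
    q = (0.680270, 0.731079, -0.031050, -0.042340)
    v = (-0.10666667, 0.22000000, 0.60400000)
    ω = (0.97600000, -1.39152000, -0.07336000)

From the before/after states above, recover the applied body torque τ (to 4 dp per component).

τ = (0.0700, -0.0500, 0.1700)

rate change Δω = (0.07600000, -0.09152000, 0.12664000)
I·α + gyro = (0.0700, -0.0500, 0.1700)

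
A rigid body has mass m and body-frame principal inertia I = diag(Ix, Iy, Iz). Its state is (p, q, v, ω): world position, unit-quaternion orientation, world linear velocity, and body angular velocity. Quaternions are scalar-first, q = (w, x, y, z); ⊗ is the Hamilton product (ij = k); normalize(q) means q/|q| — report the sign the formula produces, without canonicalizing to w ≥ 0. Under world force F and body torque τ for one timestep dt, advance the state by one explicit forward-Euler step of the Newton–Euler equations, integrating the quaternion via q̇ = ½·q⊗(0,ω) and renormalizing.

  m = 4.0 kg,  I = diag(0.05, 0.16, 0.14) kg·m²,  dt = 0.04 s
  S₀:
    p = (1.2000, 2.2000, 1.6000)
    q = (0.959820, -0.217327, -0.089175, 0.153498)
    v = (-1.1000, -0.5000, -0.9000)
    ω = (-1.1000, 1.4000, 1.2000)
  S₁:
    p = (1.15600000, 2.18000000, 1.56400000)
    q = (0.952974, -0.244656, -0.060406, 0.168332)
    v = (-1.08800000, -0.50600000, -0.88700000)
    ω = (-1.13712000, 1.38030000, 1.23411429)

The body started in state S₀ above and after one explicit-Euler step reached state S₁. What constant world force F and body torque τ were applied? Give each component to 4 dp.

v₁ − v₀ = (0.01200000, -0.00600000, 0.01300000)
applied force F = (1.2000, -0.6000, 1.3000)
rate change Δω = (-0.03712000, -0.01970000, 0.03411429)
τ = I·(Δω/dt) + ω₀×(Iω₀) = (-0.0800, 0.0400, -0.0500)

F = (1.2000, -0.6000, 1.3000)
τ = (-0.0800, 0.0400, -0.0500)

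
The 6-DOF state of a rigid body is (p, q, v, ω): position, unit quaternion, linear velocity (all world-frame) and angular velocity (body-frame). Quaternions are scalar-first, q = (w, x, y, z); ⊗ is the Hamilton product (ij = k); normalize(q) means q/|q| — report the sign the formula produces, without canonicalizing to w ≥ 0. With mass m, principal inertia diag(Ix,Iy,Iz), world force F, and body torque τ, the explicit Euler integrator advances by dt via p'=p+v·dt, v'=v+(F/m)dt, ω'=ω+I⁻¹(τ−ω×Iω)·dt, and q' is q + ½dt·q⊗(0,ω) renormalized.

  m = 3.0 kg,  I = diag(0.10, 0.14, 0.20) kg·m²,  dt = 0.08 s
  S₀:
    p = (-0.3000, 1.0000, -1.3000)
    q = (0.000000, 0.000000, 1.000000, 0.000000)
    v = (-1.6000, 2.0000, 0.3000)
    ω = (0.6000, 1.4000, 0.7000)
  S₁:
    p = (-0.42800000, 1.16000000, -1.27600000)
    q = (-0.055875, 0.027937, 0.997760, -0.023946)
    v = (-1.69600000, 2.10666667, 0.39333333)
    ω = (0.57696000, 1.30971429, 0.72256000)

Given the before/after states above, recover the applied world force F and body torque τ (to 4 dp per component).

F = (-3.6000, 4.0000, 3.5000)
τ = (0.0300, -0.2000, 0.0900)

v₁ − v₀ = (-0.09600000, 0.10666667, 0.09333333)
applied force F = (-3.6000, 4.0000, 3.5000)
Δω = ω₁−ω₀ = (-0.02304000, -0.09028571, 0.02256000)
precession coupling = (0.0588, -0.0420, 0.0336)
τ = I·(Δω/dt) + ω₀×(Iω₀) = (0.0300, -0.2000, 0.0900)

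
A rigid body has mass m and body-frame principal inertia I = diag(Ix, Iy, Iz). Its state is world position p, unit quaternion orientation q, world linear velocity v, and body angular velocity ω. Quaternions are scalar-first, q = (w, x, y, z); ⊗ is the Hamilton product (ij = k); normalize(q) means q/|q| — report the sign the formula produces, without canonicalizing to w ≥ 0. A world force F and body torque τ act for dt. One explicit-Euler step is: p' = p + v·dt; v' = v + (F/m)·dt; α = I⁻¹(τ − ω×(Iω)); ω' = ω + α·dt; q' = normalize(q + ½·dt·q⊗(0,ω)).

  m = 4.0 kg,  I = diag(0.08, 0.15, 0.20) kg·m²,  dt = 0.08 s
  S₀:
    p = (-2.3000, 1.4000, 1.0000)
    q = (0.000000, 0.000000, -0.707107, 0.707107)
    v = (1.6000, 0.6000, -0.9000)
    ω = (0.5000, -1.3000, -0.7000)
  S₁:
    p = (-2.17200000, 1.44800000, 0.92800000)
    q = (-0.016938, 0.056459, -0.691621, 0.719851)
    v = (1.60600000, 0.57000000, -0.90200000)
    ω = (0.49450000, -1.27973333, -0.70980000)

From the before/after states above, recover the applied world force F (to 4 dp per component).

F = (0.3000, -1.5000, -0.1000)

velocity change Δv = (0.00600000, -0.03000000, -0.00200000)
F = m·Δv/dt = (0.3000, -1.5000, -0.1000)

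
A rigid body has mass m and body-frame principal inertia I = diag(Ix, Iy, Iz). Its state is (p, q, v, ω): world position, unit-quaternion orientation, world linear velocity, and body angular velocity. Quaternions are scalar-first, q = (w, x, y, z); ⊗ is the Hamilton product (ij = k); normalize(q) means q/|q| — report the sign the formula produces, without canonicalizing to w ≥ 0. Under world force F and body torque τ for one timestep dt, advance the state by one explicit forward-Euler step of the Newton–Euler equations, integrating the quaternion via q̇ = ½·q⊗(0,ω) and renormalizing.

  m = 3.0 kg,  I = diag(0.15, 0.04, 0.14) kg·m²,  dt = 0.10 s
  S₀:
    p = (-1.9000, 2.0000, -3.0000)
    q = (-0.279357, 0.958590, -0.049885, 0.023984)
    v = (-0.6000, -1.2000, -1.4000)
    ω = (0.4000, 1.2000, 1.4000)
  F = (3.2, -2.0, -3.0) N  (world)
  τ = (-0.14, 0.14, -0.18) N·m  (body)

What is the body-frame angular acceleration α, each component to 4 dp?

α = (-2.0533, 3.3600, -0.9086)

gyro term ω×Iω = (0.1680, 0.0056, -0.0528)
(τ − ω×Iω)/I = (-2.0533, 3.3600, -0.9086)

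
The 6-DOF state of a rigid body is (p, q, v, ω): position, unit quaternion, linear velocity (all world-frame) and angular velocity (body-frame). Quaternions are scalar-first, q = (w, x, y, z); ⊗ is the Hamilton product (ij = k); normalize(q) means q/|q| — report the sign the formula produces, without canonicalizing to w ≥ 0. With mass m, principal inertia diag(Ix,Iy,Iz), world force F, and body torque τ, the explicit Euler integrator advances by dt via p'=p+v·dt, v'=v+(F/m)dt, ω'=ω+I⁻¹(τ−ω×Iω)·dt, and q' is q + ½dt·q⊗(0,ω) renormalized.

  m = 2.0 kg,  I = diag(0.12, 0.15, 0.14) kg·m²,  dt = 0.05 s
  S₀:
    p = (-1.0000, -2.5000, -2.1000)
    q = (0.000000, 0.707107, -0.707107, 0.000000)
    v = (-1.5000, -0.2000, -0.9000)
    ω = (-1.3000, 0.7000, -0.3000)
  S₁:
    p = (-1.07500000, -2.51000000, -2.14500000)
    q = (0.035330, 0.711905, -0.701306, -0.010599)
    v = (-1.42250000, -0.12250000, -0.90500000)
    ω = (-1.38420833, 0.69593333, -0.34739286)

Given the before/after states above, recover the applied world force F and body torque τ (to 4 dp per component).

F = (3.1000, 3.1000, -0.2000)
τ = (-0.2000, -0.0200, -0.1600)

Δv = v₁−v₀ = (0.07750000, 0.07750000, -0.00500000)
m·(v₁−v₀)/dt = (3.1000, 3.1000, -0.2000)
Δω = ω₁−ω₀ = (-0.08420833, -0.00406667, -0.04739286)
I·α + gyro = (-0.2000, -0.0200, -0.1600)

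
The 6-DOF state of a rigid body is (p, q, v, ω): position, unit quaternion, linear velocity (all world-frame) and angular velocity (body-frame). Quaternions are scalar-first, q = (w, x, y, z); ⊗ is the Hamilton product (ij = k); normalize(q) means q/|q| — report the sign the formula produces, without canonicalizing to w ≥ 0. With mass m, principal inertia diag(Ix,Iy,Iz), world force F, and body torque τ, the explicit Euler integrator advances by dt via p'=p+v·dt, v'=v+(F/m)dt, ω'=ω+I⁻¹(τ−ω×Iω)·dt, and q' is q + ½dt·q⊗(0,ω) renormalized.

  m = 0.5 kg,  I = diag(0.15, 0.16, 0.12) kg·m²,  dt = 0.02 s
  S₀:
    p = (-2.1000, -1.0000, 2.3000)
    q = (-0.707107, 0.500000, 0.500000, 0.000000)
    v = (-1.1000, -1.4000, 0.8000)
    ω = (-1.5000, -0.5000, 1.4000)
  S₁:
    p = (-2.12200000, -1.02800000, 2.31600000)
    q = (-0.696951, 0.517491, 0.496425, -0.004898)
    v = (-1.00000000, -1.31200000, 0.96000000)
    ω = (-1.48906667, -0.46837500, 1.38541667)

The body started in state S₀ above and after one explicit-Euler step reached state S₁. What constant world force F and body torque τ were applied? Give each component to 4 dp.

F = (2.5000, 2.2000, 4.0000)
τ = (0.1100, 0.1900, -0.0800)

velocity change Δv = (0.10000000, 0.08800000, 0.16000000)
m·(v₁−v₀)/dt = (2.5000, 2.2000, 4.0000)
Δω = ω₁−ω₀ = (0.01093333, 0.03162500, -0.01458333)
gyro term ω₀×Iω₀ = (0.0280, -0.0630, 0.0075)
τ = I·(Δω/dt) + ω₀×(Iω₀) = (0.1100, 0.1900, -0.0800)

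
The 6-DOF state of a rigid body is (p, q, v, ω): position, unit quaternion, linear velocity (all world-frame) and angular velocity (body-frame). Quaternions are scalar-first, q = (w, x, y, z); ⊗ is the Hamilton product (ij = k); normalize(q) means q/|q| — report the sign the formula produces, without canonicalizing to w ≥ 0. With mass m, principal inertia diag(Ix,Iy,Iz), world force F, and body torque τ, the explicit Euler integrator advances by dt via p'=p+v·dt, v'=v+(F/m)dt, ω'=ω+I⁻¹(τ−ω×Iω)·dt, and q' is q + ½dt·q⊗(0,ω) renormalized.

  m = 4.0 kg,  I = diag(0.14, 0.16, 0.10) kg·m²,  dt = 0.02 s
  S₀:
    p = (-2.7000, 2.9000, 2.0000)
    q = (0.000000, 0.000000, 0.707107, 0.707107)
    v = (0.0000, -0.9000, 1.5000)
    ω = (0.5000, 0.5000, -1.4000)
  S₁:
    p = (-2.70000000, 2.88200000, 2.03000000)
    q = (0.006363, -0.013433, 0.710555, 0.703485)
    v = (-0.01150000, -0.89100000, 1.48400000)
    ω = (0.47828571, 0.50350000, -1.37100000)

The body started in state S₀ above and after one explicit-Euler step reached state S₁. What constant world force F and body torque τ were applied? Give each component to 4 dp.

F = (-2.3000, 1.8000, -3.2000)
τ = (-0.1100, 0.0000, 0.1500)

velocity change Δv = (-0.01150000, 0.00900000, -0.01600000)
applied force F = (-2.3000, 1.8000, -3.2000)
rate change Δω = (-0.02171429, 0.00350000, 0.02900000)
gyro term ω₀×Iω₀ = (0.0420, -0.0280, 0.0050)
applied torque τ = (-0.1100, 0.0000, 0.1500)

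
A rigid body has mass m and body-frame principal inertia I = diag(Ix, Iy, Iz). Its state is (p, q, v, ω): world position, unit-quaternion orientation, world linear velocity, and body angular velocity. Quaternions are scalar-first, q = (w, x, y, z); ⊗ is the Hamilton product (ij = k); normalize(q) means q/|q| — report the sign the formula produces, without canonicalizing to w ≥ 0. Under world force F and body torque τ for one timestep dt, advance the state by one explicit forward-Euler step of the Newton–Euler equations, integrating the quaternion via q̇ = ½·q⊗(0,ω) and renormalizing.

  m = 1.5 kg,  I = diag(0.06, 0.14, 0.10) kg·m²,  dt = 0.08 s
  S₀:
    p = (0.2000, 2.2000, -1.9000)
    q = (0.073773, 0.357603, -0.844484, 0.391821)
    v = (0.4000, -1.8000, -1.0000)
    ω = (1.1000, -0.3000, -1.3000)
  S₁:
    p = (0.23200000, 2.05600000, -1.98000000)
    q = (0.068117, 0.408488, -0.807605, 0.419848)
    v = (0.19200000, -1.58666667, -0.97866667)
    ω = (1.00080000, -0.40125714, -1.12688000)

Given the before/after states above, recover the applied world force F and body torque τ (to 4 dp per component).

F = (-3.9000, 4.0000, 0.4000)
τ = (-0.0900, -0.1200, 0.1900)

ω₁ − ω₀ = (-0.09920000, -0.10125714, 0.17312000)
τ = I·(Δω/dt) + ω₀×(Iω₀) = (-0.0900, -0.1200, 0.1900)
v₁ − v₀ = (-0.20800000, 0.21333333, 0.02133333)
applied force F = (-3.9000, 4.0000, 0.4000)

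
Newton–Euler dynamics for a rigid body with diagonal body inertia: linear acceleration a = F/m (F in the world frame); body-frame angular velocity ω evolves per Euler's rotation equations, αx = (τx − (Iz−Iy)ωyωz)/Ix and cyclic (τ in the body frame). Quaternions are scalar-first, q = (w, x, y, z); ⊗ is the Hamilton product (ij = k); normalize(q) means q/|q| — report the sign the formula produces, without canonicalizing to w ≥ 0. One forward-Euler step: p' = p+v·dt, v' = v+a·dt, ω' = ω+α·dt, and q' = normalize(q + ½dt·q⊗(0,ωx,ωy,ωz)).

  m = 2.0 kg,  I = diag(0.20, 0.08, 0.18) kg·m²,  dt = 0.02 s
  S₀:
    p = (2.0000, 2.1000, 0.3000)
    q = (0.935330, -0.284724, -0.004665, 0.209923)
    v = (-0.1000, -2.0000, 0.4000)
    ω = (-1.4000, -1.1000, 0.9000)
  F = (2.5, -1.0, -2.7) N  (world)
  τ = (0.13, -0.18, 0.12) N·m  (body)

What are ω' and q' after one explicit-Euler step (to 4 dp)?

gyro term ω×Iω = (-0.0990, -0.0252, -0.1848)
α = I⁻¹(τ − ω×Iω) = (1.1450, -1.9350, 1.6933)
new body rate ω' = (-1.3771, -1.1387, 0.9339)
2q̇ = q⊗(0,ω) = (-0.5926758, -1.0827452, -1.0665036, 1.1484624)
q' = normalize(q + ½dt·q⊗(0,ω)) = (0.9292, -0.2955, -0.0153, 0.2214)

ω' = (-1.3771, -1.1387, 0.9339)
q' = (0.9292, -0.2955, -0.0153, 0.2214)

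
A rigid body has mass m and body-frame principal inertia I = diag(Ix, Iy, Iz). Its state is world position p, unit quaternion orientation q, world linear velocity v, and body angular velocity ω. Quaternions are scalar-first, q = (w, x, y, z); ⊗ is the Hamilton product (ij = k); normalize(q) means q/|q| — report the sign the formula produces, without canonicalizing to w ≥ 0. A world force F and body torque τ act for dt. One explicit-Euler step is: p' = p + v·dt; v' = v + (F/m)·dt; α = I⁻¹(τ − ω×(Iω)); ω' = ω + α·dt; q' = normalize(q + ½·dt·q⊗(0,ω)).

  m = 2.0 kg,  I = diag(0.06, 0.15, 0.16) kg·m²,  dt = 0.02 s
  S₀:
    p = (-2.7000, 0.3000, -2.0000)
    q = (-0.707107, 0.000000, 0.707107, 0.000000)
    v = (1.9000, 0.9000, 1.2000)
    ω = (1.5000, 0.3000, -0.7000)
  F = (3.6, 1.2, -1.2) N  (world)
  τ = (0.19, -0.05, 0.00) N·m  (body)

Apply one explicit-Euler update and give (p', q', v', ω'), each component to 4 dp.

p' = (-2.6620, 0.3180, -1.9760)
q' = (-0.7091, -0.0156, 0.7049, -0.0057)
v' = (1.9360, 0.9120, 1.1880)
ω' = (1.5640, 0.2793, -0.7051)

α = I⁻¹(τ − ω×Iω) = (3.2017, -1.0333, -0.2531)
new body rate ω' = (1.5640, 0.2793, -0.7051)
q⊗(0,ω) = (-0.2121321, -1.5556354, -0.2121321, -0.5656856)
q' = normalize(q + ½dt·q⊗(0,ω)) = (-0.7091, -0.0156, 0.7049, -0.0057)
a = (1.8000, 0.6000, -0.6000)
new position p' = (-2.6620, 0.3180, -1.9760)
v + (F/m)dt = (1.9360, 0.9120, 1.1880)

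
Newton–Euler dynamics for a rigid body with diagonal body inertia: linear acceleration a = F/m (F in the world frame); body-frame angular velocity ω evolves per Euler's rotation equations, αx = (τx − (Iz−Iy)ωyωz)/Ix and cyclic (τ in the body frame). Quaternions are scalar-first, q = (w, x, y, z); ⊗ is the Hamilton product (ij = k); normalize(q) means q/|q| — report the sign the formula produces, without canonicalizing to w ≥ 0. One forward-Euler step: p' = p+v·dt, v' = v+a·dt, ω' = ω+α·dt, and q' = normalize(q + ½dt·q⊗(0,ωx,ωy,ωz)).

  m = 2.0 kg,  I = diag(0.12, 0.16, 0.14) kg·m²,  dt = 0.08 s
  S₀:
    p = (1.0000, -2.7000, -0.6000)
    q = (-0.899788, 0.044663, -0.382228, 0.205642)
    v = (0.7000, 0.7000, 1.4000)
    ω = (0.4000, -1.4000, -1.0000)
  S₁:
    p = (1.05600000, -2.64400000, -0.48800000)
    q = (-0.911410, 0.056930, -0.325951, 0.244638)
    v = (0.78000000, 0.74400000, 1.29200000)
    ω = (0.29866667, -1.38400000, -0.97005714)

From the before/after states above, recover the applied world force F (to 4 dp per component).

Δv = v₁−v₀ = (0.08000000, 0.04400000, -0.10800000)
m·(v₁−v₀)/dt = (2.0000, 1.1000, -2.7000)

F = (2.0000, 1.1000, -2.7000)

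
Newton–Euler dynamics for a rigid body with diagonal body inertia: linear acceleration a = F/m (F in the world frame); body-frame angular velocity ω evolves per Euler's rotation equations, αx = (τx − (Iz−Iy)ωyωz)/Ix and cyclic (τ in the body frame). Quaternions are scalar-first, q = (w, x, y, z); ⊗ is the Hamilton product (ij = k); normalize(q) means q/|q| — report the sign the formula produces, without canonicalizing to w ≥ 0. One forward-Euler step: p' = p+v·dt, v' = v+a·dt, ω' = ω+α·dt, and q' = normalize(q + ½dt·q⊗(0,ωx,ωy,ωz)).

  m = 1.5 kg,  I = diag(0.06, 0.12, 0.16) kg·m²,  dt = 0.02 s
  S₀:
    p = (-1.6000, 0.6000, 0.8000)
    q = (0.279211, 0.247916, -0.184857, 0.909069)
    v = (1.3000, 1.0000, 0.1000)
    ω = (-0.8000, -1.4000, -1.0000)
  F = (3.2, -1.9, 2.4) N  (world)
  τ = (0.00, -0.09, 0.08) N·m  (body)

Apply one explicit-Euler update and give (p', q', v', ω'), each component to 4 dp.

a = (2.1333, -1.2667, 1.6000)
new position p' = (-1.5740, 0.6200, 0.8020)
v' = v + a·dt = (1.3427, 0.9747, 0.1320)
(τ − ω×Iω)/I = (-0.9333, -0.0833, 0.0800)
new body rate ω' = (-0.8187, -1.4017, -0.9984)
2q̇ = q⊗(0,ω) = (0.8486020, 1.2341848, -0.8702346, -0.7741790)
q' = normalize(q + ½dt·q⊗(0,ω)) = (0.2876, 0.2602, -0.1935, 0.9012)

p' = (-1.5740, 0.6200, 0.8020)
q' = (0.2876, 0.2602, -0.1935, 0.9012)
v' = (1.3427, 0.9747, 0.1320)
ω' = (-0.8187, -1.4017, -0.9984)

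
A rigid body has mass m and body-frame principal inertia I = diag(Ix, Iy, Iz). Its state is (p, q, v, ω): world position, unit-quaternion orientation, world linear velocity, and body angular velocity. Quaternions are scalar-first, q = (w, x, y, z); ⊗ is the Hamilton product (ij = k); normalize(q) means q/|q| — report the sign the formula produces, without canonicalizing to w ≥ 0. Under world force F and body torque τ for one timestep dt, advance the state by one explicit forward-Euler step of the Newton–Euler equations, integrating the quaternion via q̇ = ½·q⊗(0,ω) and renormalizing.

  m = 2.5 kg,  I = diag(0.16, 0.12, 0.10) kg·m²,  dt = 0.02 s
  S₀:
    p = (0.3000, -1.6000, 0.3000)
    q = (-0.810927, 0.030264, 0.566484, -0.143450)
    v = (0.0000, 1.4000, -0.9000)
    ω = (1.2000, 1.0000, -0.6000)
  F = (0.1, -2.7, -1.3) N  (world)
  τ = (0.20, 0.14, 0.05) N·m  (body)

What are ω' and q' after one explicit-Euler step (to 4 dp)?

α = I⁻¹(τ − ω×Iω) = (1.1750, 1.5267, 0.9800)
ω' = ω + α·dt = (1.2235, 1.0305, -0.5804)
q⊗(0,ω) = (-0.6888708, -1.1695528, -0.9649086, -0.1629606)
q' = normalize(q + ½dt·q⊗(0,ω)) = (-0.8177, 0.0186, 0.5568, -0.1451)

ω' = (1.2235, 1.0305, -0.5804)
q' = (-0.8177, 0.0186, 0.5568, -0.1451)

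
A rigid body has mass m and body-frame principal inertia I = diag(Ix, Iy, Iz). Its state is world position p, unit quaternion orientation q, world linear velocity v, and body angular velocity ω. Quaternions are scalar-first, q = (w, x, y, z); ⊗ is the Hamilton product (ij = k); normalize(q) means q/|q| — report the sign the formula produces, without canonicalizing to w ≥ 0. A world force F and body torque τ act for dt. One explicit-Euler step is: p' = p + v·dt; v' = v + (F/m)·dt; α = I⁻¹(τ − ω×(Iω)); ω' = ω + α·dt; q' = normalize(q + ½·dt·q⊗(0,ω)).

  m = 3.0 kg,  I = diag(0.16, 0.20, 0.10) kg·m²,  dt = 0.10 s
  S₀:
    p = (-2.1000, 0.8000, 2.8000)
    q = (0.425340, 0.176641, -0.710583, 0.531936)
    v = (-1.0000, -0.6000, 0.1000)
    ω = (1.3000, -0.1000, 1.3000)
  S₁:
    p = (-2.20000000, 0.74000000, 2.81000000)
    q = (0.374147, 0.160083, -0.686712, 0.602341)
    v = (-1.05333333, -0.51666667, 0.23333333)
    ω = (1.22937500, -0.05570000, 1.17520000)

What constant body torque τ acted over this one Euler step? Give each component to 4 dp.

τ = (-0.1000, 0.1900, -0.1300)

rate change Δω = (-0.07062500, 0.04430000, -0.12480000)
applied torque τ = (-0.1000, 0.1900, -0.1300)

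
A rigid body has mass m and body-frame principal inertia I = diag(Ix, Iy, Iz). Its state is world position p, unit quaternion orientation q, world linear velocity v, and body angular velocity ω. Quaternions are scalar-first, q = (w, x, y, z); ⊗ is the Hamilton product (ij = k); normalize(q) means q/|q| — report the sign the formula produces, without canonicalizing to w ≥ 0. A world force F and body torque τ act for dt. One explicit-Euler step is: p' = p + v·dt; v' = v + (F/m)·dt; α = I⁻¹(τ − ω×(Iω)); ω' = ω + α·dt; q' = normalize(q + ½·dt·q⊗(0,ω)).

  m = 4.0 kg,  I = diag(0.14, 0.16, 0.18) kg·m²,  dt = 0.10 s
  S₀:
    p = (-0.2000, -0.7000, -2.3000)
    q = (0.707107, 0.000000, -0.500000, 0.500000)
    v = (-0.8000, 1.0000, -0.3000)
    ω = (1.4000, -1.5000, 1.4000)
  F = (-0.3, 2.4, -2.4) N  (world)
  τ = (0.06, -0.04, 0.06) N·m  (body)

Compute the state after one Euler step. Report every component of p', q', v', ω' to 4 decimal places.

precession coupling ω×(Iω) = (-0.0420, -0.0784, -0.0420)
angular accel α = (0.7286, 0.2400, 0.5667)
ω' = ω + α·dt = (1.4729, -1.4760, 1.4567)
q⊗(0,ω) = (-1.4500000, 1.0399498, -0.3606605, 1.6899498)
q + ½dt·q⊗(0,ω), renormalized = (0.6298, 0.0516, -0.5141, 0.5800)
a = (-0.0750, 0.6000, -0.6000)
p' = p + v·dt = (-0.2800, -0.6000, -2.3300)
v' = v + a·dt = (-0.8075, 1.0600, -0.3600)

p' = (-0.2800, -0.6000, -2.3300)
q' = (0.6298, 0.0516, -0.5141, 0.5800)
v' = (-0.8075, 1.0600, -0.3600)
ω' = (1.4729, -1.4760, 1.4567)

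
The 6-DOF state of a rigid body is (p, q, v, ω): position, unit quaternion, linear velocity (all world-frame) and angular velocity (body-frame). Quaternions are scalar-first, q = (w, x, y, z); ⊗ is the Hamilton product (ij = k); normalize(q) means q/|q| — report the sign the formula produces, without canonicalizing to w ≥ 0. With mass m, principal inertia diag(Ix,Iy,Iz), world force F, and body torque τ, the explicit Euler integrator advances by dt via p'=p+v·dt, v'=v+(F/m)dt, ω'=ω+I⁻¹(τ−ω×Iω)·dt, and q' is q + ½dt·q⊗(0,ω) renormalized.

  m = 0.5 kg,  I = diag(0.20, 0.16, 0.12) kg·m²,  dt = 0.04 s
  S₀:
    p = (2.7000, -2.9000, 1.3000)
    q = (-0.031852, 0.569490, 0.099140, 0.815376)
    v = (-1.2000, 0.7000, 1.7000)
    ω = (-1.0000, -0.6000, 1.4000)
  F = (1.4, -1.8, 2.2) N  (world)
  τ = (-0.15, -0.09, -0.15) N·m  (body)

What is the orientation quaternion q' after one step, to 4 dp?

q' = (-0.0421, 0.5823, 0.0672, 0.8091)

Hamilton product q⊗(0,ω) = (-0.5125524, 0.6598736, -1.5935508, -0.2871468)
q' = normalize(q + ½dt·q⊗(0,ω)) = (-0.0421, 0.5823, 0.0672, 0.8091)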